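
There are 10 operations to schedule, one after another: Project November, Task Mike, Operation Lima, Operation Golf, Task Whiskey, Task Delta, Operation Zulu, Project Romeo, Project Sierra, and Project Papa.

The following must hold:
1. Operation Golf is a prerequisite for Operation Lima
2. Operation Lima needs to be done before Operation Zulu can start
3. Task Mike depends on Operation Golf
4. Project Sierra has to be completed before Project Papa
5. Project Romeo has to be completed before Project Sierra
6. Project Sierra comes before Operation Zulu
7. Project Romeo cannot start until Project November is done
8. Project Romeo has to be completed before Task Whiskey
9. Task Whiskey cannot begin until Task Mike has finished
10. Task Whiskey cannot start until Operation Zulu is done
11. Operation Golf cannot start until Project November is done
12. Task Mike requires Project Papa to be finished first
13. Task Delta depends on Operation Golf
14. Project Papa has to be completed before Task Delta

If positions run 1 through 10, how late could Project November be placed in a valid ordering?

1

Every operation that must follow Project November has to come after it. Tracing all chains starting from Project November, those operations are: Task Mike, Operation Lima, Operation Golf, Task Whiskey, Task Delta, Operation Zulu, Project Romeo, Project Sierra, Project Papa — 9 in total.
With 9 mandatory successors out of 10 operations total, the latest slot for Project November is 10−9 = 1, and it's reachable by doing all non-successors before Project November.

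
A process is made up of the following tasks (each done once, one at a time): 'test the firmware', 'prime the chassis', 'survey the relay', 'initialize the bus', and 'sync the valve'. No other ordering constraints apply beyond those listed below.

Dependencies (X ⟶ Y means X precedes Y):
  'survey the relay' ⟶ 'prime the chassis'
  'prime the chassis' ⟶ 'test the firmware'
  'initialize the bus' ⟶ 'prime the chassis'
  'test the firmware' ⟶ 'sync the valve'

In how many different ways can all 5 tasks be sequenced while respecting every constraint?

The tasks with no prerequisites are 'survey the relay', 'initialize the bus'; any of them can be placed first.
Enumerating by repeatedly choosing an available task (one whose prerequisites are all placed) gives 2 distinct complete orderings.

2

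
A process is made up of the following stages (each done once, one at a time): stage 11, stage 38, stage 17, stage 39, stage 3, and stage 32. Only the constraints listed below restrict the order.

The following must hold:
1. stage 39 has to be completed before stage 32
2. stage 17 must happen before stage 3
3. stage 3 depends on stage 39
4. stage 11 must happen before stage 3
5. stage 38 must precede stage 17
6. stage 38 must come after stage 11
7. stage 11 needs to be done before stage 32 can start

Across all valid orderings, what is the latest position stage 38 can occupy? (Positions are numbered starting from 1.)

Following every chain forward from stage 38, the stages that must come later are stage 17, stage 3 — 2 of them.
With 2 mandatory successors out of 6 stages total, the latest slot for stage 38 is 6−2 = 4, and it's reachable by doing all non-successors before stage 38.

4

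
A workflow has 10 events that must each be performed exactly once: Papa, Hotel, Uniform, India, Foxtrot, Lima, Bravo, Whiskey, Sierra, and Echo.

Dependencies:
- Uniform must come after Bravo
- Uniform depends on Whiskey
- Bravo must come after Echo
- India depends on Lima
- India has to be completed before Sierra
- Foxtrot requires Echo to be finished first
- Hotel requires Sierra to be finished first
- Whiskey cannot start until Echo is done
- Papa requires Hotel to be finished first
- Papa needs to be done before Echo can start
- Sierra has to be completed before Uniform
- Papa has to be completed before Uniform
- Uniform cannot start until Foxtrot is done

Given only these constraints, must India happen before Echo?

Yes

Following the dependencies: India → Sierra → Hotel → Papa → Echo.
Hence India necessarily comes before Echo.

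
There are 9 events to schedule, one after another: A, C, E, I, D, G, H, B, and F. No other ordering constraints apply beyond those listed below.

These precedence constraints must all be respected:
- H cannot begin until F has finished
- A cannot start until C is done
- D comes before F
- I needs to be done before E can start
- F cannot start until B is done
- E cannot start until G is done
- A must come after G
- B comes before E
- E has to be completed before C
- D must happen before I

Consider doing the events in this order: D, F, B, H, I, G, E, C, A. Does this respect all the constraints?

The sequence places F ahead of B.
That contradicts the constraint that B must precede F.

No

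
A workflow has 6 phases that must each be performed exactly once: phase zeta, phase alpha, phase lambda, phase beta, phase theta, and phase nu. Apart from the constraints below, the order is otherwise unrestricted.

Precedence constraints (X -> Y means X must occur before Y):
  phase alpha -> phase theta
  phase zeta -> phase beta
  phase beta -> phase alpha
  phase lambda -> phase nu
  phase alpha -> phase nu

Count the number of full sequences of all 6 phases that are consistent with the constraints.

2 phases have no prerequisites (phase zeta, phase lambda), so any of them could come first.
Systematically extending each partial ordering one phase at a time and counting, there are 9 complete orderings.

9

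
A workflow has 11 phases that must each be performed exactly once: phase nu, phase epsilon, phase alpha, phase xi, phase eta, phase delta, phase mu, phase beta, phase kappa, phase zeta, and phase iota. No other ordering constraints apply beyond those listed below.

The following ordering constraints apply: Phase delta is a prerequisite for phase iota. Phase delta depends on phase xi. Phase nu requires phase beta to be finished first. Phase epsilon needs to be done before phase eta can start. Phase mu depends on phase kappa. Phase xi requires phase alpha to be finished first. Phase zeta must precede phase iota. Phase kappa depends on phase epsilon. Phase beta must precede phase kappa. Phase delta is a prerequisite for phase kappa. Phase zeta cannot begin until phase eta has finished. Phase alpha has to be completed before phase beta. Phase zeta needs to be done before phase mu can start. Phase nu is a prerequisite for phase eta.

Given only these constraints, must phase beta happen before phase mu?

Chaining the stated constraints: phase beta → phase kappa → phase mu.
Hence phase beta necessarily comes before phase mu.

Yes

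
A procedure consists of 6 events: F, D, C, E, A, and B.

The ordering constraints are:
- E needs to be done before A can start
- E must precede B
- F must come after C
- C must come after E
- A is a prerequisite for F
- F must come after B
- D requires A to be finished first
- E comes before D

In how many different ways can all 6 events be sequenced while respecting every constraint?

E is the only event with nothing required before it, so every ordering starts there.
Enumerating by repeatedly choosing an available event (one whose prerequisites are all placed) gives 18 distinct complete orderings.

18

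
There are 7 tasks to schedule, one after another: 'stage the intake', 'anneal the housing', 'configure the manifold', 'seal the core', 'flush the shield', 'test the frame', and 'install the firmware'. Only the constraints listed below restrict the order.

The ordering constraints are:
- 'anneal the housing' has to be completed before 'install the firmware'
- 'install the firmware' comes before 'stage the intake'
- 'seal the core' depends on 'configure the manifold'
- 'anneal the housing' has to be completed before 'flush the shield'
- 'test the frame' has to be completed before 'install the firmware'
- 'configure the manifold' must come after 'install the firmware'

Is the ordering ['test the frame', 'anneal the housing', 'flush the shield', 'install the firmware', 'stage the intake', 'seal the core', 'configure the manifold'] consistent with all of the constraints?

No

The sequence places 'seal the core' ahead of 'configure the manifold'.
But one of the constraints requires 'configure the manifold' before 'seal the core', so this ordering violates it.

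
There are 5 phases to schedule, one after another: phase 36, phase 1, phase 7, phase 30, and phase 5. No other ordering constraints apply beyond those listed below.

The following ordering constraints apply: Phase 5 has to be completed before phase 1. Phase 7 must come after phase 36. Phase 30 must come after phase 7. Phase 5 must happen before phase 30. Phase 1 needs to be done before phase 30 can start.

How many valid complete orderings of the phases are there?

6

The phases with no prerequisites are phase 36, phase 5; any of them can be placed first.
Enumerating by repeatedly choosing an available phase (one whose prerequisites are all placed) gives 6 distinct complete orderings.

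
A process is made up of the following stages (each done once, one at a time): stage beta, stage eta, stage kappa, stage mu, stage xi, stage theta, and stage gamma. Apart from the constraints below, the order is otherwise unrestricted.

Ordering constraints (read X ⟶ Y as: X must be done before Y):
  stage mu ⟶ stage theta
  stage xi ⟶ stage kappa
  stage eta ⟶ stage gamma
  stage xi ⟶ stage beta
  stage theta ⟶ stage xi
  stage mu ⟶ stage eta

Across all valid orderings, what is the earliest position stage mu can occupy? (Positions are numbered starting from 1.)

Stage mu has no prerequisites at all, so it can go in position 1.

1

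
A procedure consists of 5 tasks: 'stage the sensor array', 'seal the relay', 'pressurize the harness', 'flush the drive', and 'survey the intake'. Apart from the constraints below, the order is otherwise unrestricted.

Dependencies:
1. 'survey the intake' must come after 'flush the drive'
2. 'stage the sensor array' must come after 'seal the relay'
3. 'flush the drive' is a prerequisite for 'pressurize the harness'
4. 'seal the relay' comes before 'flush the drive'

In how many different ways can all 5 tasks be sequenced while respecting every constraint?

8

'seal the relay' is the only task with nothing required before it, so every ordering starts there.
Counting all ways to extend the partial order to a total order gives 8.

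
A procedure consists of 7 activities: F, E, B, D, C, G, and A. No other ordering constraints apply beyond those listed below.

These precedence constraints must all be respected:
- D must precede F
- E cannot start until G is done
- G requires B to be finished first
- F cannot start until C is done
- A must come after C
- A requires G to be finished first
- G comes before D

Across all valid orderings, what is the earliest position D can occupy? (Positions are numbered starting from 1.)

3

The activities that are forced before D, directly or transitively, are B, G. That's 2 activities.
With 2 mandatory predecessors, the earliest D can sit is position 2+1 = 3, and placing just those 2 first achieves it.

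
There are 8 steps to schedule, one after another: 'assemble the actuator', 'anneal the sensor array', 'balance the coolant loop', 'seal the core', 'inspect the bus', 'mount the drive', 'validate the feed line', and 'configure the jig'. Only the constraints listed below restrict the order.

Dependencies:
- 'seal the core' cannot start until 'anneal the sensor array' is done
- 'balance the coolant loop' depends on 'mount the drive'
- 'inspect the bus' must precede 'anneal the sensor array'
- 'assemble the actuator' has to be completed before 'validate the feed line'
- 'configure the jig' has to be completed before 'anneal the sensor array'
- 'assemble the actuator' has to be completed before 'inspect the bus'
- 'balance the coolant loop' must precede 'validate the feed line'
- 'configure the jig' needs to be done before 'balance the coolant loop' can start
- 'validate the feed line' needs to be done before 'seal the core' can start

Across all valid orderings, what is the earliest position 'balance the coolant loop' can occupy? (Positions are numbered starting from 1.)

Working backwards through the constraints from 'balance the coolant loop', its full set of required predecessors is 'mount the drive', 'configure the jig' — 2 of them.
So at minimum 2 steps come before 'balance the coolant loop', putting 'balance the coolant loop' no earlier than position 3. That position is achievable by scheduling exactly those predecessors first.

3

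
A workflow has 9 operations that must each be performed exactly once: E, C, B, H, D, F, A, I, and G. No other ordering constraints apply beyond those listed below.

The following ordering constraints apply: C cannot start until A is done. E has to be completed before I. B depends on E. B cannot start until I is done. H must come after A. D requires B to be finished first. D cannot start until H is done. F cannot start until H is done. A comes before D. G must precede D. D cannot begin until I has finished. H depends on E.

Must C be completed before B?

No

Nothing in the constraints links C and B; they are unordered relative to each other.
A valid ordering placing B before C exists, so the answer is no.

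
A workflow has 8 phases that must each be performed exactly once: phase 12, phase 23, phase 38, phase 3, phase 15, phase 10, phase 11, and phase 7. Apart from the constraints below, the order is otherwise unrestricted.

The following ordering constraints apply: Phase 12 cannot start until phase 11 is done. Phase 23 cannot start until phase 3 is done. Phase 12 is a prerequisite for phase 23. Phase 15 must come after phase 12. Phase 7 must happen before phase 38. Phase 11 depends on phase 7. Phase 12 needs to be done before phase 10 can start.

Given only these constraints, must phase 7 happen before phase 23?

Yes

Following the dependencies: phase 7 → phase 11 → phase 12 → phase 23.
That forces phase 7 before phase 23 in every valid schedule.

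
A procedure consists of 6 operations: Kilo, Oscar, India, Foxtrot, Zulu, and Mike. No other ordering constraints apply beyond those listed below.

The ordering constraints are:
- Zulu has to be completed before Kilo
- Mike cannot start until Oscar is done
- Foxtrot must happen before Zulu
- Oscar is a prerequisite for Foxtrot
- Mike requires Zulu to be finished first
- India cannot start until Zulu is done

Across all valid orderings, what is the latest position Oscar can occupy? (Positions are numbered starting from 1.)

1

Following every chain forward from Oscar, the operations that must come later are Kilo, India, Foxtrot, Zulu, Mike — 5 of them.
So at least 5 operations follow Oscar, putting Oscar no later than position 1. That position is achievable by scheduling everything else first.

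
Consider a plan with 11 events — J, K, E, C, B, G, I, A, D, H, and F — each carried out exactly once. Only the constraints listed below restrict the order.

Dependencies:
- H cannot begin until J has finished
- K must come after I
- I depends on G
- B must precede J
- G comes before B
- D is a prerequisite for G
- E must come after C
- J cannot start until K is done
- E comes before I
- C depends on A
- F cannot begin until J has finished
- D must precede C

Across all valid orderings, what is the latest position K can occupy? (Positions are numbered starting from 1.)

Every event that must follow K has to come after it. Tracing all chains starting from K, those events are: J, H, F — 3 in total.
With 3 mandatory successors out of 11 events total, the latest slot for K is 11−3 = 8, and it's reachable by doing all non-successors before K.

8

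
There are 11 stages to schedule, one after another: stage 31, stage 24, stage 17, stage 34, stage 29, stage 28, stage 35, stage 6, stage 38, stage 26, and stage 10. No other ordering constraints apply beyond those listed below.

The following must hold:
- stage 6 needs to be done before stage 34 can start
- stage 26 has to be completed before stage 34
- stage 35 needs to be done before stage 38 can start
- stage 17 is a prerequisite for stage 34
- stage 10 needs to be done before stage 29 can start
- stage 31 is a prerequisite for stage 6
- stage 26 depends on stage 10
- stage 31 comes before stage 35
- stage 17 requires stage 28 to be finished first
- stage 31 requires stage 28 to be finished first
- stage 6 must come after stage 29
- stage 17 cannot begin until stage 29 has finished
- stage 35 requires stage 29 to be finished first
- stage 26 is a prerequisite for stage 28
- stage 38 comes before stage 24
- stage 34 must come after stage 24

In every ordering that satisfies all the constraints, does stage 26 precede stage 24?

Yes

Chaining the stated constraints: stage 26 → stage 28 → stage 31 → stage 35 → stage 38 → stage 24.
Hence stage 26 necessarily comes before stage 24.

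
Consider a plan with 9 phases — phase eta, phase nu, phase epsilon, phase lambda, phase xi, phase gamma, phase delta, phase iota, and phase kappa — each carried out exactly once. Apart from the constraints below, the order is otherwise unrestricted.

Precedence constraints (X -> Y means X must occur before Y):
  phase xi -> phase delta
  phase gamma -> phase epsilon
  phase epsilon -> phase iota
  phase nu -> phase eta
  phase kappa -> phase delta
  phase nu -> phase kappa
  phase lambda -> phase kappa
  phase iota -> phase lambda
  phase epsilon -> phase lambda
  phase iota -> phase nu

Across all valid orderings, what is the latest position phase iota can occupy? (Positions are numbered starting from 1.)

The phases that are forced after phase iota, directly or by a chain of constraints, are phase eta, phase nu, phase lambda, phase delta, phase kappa. That's 5 phases.
With 5 mandatory successors out of 9 phases total, the latest slot for phase iota is 9−5 = 4, and it's reachable by doing all non-successors before phase iota.

4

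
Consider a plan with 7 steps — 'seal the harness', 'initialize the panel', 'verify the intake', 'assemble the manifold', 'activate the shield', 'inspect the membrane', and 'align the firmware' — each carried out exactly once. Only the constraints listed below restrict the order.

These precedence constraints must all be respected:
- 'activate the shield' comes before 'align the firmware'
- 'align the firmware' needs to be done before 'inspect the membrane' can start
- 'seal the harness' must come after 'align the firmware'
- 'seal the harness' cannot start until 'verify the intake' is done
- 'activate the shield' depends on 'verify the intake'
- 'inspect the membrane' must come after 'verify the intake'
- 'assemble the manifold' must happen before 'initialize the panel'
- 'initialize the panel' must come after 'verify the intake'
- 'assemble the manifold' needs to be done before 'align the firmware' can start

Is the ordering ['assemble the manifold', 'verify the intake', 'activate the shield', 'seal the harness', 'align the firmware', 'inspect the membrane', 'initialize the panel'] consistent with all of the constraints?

No

In the proposed order, 'seal the harness' appears before 'align the firmware'.
That contradicts the constraint that 'align the firmware' must precede 'seal the harness'.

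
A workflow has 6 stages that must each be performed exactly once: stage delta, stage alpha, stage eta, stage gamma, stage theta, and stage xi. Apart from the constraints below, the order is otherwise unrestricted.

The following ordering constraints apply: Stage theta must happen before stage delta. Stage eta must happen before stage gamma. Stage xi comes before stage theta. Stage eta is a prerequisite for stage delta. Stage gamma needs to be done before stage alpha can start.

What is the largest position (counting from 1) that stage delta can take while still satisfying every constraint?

No constraint forces any stage after stage delta, so it can be placed last, in position 6.

6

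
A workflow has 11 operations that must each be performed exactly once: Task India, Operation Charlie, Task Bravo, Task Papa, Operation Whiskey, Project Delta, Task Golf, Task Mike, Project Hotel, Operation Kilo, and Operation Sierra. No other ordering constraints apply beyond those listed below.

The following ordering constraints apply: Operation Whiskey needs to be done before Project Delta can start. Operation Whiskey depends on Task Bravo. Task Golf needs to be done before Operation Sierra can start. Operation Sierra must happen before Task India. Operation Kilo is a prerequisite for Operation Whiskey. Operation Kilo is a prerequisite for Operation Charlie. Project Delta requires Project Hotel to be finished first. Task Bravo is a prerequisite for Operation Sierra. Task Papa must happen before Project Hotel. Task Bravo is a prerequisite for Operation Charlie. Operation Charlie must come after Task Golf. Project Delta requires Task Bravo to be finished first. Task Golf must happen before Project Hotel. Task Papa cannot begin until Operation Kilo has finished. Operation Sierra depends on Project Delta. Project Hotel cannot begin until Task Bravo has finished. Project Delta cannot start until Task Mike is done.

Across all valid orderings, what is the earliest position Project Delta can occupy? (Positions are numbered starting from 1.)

Every operation that must precede Project Delta has to come before it. Tracing all chains that end at Project Delta, those operations are: Task Bravo, Task Papa, Operation Whiskey, Task Golf, Task Mike, Project Hotel, Operation Kilo — 7 in total.
With 7 mandatory predecessors, the earliest Project Delta can sit is position 7+1 = 8, and placing just those 7 first achieves it.

8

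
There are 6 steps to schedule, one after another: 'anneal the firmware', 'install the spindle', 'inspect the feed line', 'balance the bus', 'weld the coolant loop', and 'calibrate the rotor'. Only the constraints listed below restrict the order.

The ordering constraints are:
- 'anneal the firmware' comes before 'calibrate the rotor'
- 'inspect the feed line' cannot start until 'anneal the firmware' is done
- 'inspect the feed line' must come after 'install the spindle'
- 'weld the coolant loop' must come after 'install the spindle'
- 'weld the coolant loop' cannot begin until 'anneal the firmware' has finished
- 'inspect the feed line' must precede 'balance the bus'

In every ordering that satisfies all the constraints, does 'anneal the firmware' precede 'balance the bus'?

There is a constraint chain 'anneal the firmware' → 'inspect the feed line' → 'balance the bus'.
So 'anneal the firmware' must precede 'balance the bus' in any valid ordering.

Yes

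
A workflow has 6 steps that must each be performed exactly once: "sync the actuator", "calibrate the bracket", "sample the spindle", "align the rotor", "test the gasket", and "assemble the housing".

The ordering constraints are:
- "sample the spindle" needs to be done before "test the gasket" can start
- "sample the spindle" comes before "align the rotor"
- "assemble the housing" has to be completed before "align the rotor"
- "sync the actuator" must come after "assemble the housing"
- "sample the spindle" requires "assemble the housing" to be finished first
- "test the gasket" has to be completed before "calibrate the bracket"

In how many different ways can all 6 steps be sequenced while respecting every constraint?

Only "assemble the housing" has no prerequisites, so it must go first.
Enumerating by repeatedly choosing an available step (one whose prerequisites are all placed) gives 15 distinct complete orderings.

15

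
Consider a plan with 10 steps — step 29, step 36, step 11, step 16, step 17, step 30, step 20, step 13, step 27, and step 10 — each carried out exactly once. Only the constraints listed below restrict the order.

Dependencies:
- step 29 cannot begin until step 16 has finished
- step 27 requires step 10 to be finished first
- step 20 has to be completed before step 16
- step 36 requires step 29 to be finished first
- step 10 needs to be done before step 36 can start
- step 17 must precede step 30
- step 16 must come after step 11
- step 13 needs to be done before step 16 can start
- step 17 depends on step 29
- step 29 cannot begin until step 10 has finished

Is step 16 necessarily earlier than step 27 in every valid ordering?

No chain of constraints connects step 16 to step 27 in either direction.
There exist valid orderings with step 27 before step 16, so step 16 is not required to come first.

No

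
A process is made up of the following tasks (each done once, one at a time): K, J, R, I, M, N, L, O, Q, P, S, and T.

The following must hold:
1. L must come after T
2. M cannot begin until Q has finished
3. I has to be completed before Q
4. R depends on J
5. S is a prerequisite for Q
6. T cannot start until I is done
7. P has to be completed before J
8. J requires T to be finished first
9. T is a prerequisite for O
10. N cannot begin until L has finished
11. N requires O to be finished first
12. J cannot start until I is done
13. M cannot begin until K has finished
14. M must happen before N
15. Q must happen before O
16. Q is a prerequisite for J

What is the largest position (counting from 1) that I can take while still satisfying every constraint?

Following every chain forward from I, the tasks that must come later are J, R, M, N, L, O, Q, T — 8 of them.
So at least 8 tasks follow I, putting I no later than position 4. That position is achievable by scheduling everything else first.

4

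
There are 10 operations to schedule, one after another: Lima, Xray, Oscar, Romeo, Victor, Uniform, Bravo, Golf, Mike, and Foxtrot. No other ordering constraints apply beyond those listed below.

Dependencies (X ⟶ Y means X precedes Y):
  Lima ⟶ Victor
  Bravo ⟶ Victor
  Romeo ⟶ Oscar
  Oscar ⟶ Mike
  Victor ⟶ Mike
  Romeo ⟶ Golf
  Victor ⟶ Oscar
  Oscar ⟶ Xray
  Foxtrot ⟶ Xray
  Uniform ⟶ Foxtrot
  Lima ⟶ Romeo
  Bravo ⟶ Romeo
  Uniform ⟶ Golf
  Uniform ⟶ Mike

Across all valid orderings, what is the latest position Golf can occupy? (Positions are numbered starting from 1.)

10

Nothing depends on Golf, so it can be the final operation, position 10.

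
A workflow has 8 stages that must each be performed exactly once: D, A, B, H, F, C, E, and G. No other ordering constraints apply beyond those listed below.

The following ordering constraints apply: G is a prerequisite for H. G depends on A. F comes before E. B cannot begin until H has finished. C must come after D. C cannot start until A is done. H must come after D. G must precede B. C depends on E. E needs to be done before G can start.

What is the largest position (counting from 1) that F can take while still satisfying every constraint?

Following every chain forward from F, the stages that must come later are B, H, C, E, G — 5 of them.
With 5 mandatory successors out of 8 stages total, the latest slot for F is 8−5 = 3, and it's reachable by doing all non-successors before F.

3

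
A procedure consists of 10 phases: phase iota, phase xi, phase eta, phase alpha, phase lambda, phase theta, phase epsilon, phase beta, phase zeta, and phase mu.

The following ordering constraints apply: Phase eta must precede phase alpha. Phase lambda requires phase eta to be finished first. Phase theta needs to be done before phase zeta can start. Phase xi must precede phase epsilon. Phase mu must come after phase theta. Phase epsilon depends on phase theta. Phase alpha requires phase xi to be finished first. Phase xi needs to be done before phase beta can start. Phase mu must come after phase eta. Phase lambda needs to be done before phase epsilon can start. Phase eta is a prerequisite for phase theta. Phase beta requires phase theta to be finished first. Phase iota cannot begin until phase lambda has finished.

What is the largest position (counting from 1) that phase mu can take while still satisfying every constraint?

Phase mu has no required successors, so nothing stops it from going last (position 10).

10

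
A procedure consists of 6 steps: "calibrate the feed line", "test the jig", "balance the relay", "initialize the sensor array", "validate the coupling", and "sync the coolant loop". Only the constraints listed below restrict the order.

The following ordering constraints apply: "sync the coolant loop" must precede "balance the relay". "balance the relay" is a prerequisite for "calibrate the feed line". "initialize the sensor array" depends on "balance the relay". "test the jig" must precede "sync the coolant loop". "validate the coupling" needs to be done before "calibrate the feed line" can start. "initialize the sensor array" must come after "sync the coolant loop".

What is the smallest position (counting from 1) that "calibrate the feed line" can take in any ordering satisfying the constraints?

5

Working backwards through the constraints from "calibrate the feed line", its full set of required predecessors is "test the jig", "balance the relay", "validate the coupling", "sync the coolant loop" — 4 of them.
With 4 mandatory predecessors, the earliest "calibrate the feed line" can sit is position 4+1 = 5, and placing just those 4 first achieves it.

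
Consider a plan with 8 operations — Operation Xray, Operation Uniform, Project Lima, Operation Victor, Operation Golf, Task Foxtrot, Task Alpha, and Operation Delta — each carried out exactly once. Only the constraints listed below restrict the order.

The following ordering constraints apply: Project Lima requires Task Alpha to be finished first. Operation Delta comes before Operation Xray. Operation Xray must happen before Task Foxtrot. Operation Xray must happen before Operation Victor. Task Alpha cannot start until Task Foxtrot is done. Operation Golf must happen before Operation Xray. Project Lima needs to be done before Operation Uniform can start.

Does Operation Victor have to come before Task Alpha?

Operation Victor and Task Alpha are not related by any chain of constraints.
So Operation Victor can come before Task Alpha or after — it is not forced.

No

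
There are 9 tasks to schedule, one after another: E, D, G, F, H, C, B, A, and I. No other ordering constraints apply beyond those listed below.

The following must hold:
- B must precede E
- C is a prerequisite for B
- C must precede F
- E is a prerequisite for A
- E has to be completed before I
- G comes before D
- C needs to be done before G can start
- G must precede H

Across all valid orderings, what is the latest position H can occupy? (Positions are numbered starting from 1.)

No constraint forces any task after H, so it can be placed last, in position 9.

9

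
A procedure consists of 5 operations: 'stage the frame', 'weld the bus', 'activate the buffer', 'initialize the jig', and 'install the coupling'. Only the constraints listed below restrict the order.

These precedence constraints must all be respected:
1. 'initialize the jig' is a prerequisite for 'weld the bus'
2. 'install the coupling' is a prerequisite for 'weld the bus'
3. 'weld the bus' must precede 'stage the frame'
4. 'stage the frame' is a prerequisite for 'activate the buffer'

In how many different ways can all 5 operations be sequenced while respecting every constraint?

2 operations have no prerequisites ('initialize the jig', 'install the coupling'), so any of them could come first.
Enumerating by repeatedly choosing an available operation (one whose prerequisites are all placed) gives 2 distinct complete orderings.

2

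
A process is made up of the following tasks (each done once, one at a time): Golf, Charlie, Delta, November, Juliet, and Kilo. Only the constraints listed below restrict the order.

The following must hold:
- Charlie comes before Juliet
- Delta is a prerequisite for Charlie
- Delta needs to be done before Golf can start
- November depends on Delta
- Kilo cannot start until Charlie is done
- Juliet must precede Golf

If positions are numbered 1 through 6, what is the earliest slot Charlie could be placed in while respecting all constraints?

2

The only task forced before Charlie (directly or transitively) is Delta.
So at minimum 1 task comes before Charlie, putting Charlie no earlier than position 2. That position is achievable by scheduling exactly that predecessor first.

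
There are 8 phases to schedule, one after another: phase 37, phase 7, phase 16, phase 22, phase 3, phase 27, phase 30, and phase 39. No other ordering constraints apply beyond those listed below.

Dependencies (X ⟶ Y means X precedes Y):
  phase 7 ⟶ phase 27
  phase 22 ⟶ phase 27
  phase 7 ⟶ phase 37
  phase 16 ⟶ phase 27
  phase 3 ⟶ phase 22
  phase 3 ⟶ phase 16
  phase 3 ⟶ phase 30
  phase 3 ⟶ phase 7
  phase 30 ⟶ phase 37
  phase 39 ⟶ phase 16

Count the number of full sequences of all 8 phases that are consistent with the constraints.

2 phases have no prerequisites (phase 3, phase 39), so any of them could come first.
Systematically extending each partial ordering one phase at a time and counting, there are 262 complete orderings.

262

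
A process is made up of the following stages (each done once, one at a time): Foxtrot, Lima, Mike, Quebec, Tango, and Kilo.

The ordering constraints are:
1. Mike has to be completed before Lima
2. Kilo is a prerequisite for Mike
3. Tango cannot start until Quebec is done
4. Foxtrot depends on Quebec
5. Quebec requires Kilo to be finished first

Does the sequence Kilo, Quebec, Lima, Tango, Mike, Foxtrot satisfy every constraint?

Here Mike comes after Lima.
But one of the constraints requires Mike before Lima, so this ordering violates it.

No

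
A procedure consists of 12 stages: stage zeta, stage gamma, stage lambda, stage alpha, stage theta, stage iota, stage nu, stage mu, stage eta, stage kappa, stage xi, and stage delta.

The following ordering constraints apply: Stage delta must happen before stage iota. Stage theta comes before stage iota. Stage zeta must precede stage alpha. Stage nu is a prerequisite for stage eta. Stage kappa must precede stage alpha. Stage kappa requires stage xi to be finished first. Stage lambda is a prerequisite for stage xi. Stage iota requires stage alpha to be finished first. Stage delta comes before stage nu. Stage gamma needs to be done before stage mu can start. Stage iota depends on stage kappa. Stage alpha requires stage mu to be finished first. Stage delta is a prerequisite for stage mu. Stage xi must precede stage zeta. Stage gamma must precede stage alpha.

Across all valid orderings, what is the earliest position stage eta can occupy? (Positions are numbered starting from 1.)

3

Every stage that must precede stage eta has to come before it. Tracing all chains that end at stage eta, those stages are: stage nu, stage delta — 2 in total.
With 2 mandatory predecessors, the earliest stage eta can sit is position 2+1 = 3, and placing just those 2 first achieves it.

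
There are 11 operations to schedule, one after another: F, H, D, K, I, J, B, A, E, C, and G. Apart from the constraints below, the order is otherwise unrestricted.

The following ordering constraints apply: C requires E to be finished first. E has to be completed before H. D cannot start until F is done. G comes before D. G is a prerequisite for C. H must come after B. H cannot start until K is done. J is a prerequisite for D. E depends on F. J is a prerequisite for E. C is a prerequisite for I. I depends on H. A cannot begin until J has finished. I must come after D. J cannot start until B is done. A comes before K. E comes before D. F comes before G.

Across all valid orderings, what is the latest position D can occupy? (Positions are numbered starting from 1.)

10

Following the constraints forward from D, its only required successor is I.
So at least 1 operation follows D, putting D no later than position 10. That position is achievable by scheduling everything else first.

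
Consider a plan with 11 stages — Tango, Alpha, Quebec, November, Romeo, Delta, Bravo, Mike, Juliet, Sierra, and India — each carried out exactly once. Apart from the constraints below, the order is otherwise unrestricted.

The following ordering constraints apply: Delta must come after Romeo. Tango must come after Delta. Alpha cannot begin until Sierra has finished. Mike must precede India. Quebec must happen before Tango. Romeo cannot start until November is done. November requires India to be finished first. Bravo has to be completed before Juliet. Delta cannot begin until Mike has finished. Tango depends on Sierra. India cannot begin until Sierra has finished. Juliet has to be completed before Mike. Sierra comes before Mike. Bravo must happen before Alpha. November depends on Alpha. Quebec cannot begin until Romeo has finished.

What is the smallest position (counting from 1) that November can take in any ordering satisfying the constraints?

Working backwards through the constraints from November, its full set of required predecessors is Alpha, Bravo, Mike, Juliet, Sierra, India — 6 of them.
So at minimum 6 stages come before November, putting November no earlier than position 7. That position is achievable by scheduling exactly those predecessors first.

7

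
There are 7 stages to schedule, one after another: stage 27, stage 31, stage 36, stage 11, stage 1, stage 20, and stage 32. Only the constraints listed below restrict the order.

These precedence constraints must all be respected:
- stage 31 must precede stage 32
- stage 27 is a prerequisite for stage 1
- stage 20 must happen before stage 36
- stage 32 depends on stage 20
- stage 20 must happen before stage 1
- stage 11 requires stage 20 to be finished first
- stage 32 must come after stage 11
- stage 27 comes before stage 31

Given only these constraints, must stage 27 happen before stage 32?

Yes

There is a constraint chain stage 27 → stage 31 → stage 32.
That forces stage 27 before stage 32 in every valid schedule.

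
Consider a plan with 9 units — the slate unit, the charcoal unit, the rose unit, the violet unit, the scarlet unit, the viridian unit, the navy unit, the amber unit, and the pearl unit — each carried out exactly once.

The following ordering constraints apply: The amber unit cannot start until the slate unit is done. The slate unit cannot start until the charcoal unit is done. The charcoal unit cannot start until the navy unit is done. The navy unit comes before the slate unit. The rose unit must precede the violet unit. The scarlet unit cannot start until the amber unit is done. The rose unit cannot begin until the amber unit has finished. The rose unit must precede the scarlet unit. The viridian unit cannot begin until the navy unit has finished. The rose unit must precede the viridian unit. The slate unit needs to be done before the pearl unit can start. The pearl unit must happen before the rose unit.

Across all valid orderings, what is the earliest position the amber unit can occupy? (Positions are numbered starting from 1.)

Working backwards through the constraints from the amber unit, its full set of required predecessors is the slate unit, the charcoal unit, the navy unit — 3 of them.
With 3 mandatory predecessors, the earliest the amber unit can sit is position 3+1 = 4, and placing just those 3 first achieves it.

4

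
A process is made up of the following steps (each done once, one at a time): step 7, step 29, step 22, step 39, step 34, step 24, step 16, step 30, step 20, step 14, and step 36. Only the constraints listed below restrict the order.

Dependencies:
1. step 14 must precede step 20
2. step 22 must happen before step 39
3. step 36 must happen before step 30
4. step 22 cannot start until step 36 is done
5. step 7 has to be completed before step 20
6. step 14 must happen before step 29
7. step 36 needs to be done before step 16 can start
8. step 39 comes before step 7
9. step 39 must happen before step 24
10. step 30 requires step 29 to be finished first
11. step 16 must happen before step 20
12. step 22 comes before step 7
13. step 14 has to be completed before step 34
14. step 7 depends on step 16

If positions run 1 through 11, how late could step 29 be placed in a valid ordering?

10

The only step forced after step 29 (directly or by a chain) is step 30.
So at least 1 step follows step 29, putting step 29 no later than position 10. That position is achievable by scheduling everything else first.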